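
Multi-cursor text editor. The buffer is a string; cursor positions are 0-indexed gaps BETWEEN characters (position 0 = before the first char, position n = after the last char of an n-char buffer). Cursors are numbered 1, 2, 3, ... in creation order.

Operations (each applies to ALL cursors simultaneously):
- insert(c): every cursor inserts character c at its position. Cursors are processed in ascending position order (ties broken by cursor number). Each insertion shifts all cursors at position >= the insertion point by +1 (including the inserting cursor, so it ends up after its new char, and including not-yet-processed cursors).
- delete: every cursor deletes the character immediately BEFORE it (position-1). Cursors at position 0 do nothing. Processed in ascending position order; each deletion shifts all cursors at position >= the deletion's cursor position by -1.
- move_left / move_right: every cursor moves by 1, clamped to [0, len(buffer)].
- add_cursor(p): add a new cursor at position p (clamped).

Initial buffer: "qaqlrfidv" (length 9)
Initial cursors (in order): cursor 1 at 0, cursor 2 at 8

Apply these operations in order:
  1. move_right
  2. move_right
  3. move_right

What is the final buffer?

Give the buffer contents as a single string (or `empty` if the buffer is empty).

After op 1 (move_right): buffer="qaqlrfidv" (len 9), cursors c1@1 c2@9, authorship .........
After op 2 (move_right): buffer="qaqlrfidv" (len 9), cursors c1@2 c2@9, authorship .........
After op 3 (move_right): buffer="qaqlrfidv" (len 9), cursors c1@3 c2@9, authorship .........

Answer: qaqlrfidv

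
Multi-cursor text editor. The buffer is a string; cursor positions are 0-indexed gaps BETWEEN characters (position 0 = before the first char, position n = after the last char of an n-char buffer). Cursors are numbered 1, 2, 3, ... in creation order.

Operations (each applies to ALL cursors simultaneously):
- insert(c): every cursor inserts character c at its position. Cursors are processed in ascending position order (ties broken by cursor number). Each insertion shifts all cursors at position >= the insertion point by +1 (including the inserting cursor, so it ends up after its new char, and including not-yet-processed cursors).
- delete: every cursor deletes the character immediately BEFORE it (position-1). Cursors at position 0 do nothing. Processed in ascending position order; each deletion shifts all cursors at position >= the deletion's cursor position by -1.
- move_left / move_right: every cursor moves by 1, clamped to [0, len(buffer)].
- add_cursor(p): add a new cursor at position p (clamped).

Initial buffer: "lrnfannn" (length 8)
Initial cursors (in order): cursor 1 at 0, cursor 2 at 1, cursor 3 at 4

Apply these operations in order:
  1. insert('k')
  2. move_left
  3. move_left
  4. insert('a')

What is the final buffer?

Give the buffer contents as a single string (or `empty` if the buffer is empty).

Answer: akalkrnafkannn

Derivation:
After op 1 (insert('k')): buffer="klkrnfkannn" (len 11), cursors c1@1 c2@3 c3@7, authorship 1.2...3....
After op 2 (move_left): buffer="klkrnfkannn" (len 11), cursors c1@0 c2@2 c3@6, authorship 1.2...3....
After op 3 (move_left): buffer="klkrnfkannn" (len 11), cursors c1@0 c2@1 c3@5, authorship 1.2...3....
After op 4 (insert('a')): buffer="akalkrnafkannn" (len 14), cursors c1@1 c2@3 c3@8, authorship 112.2..3.3....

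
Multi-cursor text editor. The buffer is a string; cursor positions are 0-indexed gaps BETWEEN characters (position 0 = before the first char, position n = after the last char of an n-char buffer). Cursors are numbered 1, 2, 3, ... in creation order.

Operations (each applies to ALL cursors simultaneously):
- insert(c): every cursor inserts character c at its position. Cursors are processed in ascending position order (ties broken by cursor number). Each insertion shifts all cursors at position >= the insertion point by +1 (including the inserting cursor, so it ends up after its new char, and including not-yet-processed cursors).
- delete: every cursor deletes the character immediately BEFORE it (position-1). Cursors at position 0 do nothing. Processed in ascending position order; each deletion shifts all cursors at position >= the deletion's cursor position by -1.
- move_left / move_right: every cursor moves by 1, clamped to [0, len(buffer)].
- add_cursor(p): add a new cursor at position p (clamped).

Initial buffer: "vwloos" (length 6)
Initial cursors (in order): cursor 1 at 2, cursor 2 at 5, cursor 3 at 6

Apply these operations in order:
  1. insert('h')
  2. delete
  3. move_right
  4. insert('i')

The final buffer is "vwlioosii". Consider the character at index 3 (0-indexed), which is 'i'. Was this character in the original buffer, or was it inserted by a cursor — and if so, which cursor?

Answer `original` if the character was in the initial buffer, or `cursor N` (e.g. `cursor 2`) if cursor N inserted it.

Answer: cursor 1

Derivation:
After op 1 (insert('h')): buffer="vwhloohsh" (len 9), cursors c1@3 c2@7 c3@9, authorship ..1...2.3
After op 2 (delete): buffer="vwloos" (len 6), cursors c1@2 c2@5 c3@6, authorship ......
After op 3 (move_right): buffer="vwloos" (len 6), cursors c1@3 c2@6 c3@6, authorship ......
After op 4 (insert('i')): buffer="vwlioosii" (len 9), cursors c1@4 c2@9 c3@9, authorship ...1...23
Authorship (.=original, N=cursor N): . . . 1 . . . 2 3
Index 3: author = 1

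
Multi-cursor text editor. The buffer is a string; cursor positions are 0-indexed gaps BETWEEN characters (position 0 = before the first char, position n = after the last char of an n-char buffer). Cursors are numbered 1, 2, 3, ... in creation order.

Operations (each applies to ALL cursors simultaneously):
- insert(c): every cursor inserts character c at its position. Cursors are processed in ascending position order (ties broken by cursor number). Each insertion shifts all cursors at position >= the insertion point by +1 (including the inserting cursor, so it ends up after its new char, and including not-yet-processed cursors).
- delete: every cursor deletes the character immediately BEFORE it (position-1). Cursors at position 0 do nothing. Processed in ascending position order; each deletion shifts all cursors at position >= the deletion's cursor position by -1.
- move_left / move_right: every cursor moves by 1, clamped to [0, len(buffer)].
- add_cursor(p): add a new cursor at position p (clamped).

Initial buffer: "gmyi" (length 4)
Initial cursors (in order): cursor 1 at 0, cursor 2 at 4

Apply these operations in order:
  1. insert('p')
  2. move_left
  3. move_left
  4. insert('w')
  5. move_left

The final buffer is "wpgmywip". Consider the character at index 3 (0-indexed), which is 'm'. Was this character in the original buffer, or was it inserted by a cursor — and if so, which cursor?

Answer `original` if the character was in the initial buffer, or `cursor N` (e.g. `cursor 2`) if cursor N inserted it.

Answer: original

Derivation:
After op 1 (insert('p')): buffer="pgmyip" (len 6), cursors c1@1 c2@6, authorship 1....2
After op 2 (move_left): buffer="pgmyip" (len 6), cursors c1@0 c2@5, authorship 1....2
After op 3 (move_left): buffer="pgmyip" (len 6), cursors c1@0 c2@4, authorship 1....2
After op 4 (insert('w')): buffer="wpgmywip" (len 8), cursors c1@1 c2@6, authorship 11...2.2
After op 5 (move_left): buffer="wpgmywip" (len 8), cursors c1@0 c2@5, authorship 11...2.2
Authorship (.=original, N=cursor N): 1 1 . . . 2 . 2
Index 3: author = original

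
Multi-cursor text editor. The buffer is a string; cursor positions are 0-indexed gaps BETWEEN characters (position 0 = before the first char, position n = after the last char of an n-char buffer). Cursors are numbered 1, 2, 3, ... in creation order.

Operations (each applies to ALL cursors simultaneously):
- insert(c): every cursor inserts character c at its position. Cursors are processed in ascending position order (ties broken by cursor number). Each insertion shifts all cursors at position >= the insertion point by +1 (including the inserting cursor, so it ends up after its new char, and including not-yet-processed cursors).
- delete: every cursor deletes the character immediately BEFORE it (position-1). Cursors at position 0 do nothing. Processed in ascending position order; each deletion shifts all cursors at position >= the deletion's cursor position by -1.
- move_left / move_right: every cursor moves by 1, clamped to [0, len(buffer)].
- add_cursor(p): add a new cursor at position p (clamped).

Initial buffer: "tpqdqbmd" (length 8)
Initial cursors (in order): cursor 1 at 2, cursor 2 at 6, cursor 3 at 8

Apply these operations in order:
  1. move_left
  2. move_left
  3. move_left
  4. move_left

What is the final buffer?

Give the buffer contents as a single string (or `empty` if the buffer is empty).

Answer: tpqdqbmd

Derivation:
After op 1 (move_left): buffer="tpqdqbmd" (len 8), cursors c1@1 c2@5 c3@7, authorship ........
After op 2 (move_left): buffer="tpqdqbmd" (len 8), cursors c1@0 c2@4 c3@6, authorship ........
After op 3 (move_left): buffer="tpqdqbmd" (len 8), cursors c1@0 c2@3 c3@5, authorship ........
After op 4 (move_left): buffer="tpqdqbmd" (len 8), cursors c1@0 c2@2 c3@4, authorship ........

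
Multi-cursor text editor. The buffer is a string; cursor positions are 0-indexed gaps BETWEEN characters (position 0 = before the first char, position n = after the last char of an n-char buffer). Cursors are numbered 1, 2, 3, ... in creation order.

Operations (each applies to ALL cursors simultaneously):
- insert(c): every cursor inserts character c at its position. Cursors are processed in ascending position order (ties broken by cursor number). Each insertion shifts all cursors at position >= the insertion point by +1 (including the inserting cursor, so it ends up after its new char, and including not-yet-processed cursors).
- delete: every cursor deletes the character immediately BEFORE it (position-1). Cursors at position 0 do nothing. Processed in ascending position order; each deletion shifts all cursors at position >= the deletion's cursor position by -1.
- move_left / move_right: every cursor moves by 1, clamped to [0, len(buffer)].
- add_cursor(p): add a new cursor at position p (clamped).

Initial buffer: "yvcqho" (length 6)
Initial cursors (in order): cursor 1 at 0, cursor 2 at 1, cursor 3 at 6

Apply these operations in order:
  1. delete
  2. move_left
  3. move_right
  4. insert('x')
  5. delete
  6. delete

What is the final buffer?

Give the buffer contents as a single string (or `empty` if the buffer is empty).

After op 1 (delete): buffer="vcqh" (len 4), cursors c1@0 c2@0 c3@4, authorship ....
After op 2 (move_left): buffer="vcqh" (len 4), cursors c1@0 c2@0 c3@3, authorship ....
After op 3 (move_right): buffer="vcqh" (len 4), cursors c1@1 c2@1 c3@4, authorship ....
After op 4 (insert('x')): buffer="vxxcqhx" (len 7), cursors c1@3 c2@3 c3@7, authorship .12...3
After op 5 (delete): buffer="vcqh" (len 4), cursors c1@1 c2@1 c3@4, authorship ....
After op 6 (delete): buffer="cq" (len 2), cursors c1@0 c2@0 c3@2, authorship ..

Answer: cq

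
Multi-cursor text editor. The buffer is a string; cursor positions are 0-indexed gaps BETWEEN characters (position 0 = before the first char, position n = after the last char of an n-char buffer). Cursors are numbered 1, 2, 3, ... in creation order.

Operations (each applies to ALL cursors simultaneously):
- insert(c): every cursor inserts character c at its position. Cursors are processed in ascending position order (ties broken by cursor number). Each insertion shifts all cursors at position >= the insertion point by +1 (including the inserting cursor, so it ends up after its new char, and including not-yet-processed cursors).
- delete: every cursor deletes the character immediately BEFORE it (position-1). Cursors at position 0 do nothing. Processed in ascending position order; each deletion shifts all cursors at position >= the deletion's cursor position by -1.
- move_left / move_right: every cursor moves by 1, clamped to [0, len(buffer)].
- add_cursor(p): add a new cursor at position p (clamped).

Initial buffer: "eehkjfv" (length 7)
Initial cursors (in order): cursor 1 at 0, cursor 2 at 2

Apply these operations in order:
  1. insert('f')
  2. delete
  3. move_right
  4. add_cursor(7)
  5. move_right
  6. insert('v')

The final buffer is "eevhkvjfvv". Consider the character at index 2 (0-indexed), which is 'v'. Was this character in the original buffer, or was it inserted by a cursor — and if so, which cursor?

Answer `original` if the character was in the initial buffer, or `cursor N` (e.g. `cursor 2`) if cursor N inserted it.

Answer: cursor 1

Derivation:
After op 1 (insert('f')): buffer="feefhkjfv" (len 9), cursors c1@1 c2@4, authorship 1..2.....
After op 2 (delete): buffer="eehkjfv" (len 7), cursors c1@0 c2@2, authorship .......
After op 3 (move_right): buffer="eehkjfv" (len 7), cursors c1@1 c2@3, authorship .......
After op 4 (add_cursor(7)): buffer="eehkjfv" (len 7), cursors c1@1 c2@3 c3@7, authorship .......
After op 5 (move_right): buffer="eehkjfv" (len 7), cursors c1@2 c2@4 c3@7, authorship .......
After op 6 (insert('v')): buffer="eevhkvjfvv" (len 10), cursors c1@3 c2@6 c3@10, authorship ..1..2...3
Authorship (.=original, N=cursor N): . . 1 . . 2 . . . 3
Index 2: author = 1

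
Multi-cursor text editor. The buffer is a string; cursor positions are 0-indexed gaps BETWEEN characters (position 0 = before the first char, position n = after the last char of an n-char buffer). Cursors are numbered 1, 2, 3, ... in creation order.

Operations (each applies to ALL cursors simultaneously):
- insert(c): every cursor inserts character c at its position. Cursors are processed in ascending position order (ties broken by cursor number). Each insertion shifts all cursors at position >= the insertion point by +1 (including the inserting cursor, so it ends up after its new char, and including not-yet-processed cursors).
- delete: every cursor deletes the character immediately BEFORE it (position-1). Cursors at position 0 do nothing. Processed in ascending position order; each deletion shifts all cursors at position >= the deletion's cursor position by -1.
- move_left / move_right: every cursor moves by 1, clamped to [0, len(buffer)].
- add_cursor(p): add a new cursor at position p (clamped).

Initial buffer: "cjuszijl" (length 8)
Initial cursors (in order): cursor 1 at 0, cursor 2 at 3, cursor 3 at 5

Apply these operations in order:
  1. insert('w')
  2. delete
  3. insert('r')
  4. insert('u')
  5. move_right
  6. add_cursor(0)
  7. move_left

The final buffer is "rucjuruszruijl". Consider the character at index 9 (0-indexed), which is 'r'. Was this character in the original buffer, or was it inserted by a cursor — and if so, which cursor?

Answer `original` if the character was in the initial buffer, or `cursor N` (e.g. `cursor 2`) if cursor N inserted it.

Answer: cursor 3

Derivation:
After op 1 (insert('w')): buffer="wcjuwszwijl" (len 11), cursors c1@1 c2@5 c3@8, authorship 1...2..3...
After op 2 (delete): buffer="cjuszijl" (len 8), cursors c1@0 c2@3 c3@5, authorship ........
After op 3 (insert('r')): buffer="rcjurszrijl" (len 11), cursors c1@1 c2@5 c3@8, authorship 1...2..3...
After op 4 (insert('u')): buffer="rucjuruszruijl" (len 14), cursors c1@2 c2@7 c3@11, authorship 11...22..33...
After op 5 (move_right): buffer="rucjuruszruijl" (len 14), cursors c1@3 c2@8 c3@12, authorship 11...22..33...
After op 6 (add_cursor(0)): buffer="rucjuruszruijl" (len 14), cursors c4@0 c1@3 c2@8 c3@12, authorship 11...22..33...
After op 7 (move_left): buffer="rucjuruszruijl" (len 14), cursors c4@0 c1@2 c2@7 c3@11, authorship 11...22..33...
Authorship (.=original, N=cursor N): 1 1 . . . 2 2 . . 3 3 . . .
Index 9: author = 3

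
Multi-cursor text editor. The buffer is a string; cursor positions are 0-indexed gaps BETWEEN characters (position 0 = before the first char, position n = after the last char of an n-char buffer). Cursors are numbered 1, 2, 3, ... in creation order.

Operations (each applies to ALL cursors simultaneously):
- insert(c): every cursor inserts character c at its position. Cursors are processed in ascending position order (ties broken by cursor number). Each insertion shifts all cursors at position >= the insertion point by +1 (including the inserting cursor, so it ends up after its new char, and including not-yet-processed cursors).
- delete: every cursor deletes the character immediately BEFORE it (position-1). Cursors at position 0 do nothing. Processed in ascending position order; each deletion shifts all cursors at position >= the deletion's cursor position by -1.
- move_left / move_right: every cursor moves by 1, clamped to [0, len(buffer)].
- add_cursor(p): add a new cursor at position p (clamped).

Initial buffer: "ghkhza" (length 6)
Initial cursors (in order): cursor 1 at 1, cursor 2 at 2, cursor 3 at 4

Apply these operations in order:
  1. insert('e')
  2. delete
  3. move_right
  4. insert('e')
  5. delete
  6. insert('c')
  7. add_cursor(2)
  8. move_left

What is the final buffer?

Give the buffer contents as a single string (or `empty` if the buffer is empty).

After op 1 (insert('e')): buffer="gehekheza" (len 9), cursors c1@2 c2@4 c3@7, authorship .1.2..3..
After op 2 (delete): buffer="ghkhza" (len 6), cursors c1@1 c2@2 c3@4, authorship ......
After op 3 (move_right): buffer="ghkhza" (len 6), cursors c1@2 c2@3 c3@5, authorship ......
After op 4 (insert('e')): buffer="ghekehzea" (len 9), cursors c1@3 c2@5 c3@8, authorship ..1.2..3.
After op 5 (delete): buffer="ghkhza" (len 6), cursors c1@2 c2@3 c3@5, authorship ......
After op 6 (insert('c')): buffer="ghckchzca" (len 9), cursors c1@3 c2@5 c3@8, authorship ..1.2..3.
After op 7 (add_cursor(2)): buffer="ghckchzca" (len 9), cursors c4@2 c1@3 c2@5 c3@8, authorship ..1.2..3.
After op 8 (move_left): buffer="ghckchzca" (len 9), cursors c4@1 c1@2 c2@4 c3@7, authorship ..1.2..3.

Answer: ghckchzca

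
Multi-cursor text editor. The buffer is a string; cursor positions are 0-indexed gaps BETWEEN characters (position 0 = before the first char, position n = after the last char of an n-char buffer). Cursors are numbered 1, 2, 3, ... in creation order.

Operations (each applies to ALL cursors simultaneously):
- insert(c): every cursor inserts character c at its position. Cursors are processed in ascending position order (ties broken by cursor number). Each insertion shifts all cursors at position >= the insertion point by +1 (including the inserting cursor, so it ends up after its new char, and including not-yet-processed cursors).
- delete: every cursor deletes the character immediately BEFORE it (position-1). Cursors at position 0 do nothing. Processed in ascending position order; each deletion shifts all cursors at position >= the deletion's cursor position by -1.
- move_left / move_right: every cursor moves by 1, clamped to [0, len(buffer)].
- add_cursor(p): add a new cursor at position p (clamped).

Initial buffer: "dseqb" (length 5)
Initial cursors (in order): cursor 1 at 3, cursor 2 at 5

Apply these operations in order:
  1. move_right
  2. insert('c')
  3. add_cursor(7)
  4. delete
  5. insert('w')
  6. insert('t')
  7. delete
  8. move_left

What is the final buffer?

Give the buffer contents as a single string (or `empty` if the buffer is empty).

After op 1 (move_right): buffer="dseqb" (len 5), cursors c1@4 c2@5, authorship .....
After op 2 (insert('c')): buffer="dseqcbc" (len 7), cursors c1@5 c2@7, authorship ....1.2
After op 3 (add_cursor(7)): buffer="dseqcbc" (len 7), cursors c1@5 c2@7 c3@7, authorship ....1.2
After op 4 (delete): buffer="dseq" (len 4), cursors c1@4 c2@4 c3@4, authorship ....
After op 5 (insert('w')): buffer="dseqwww" (len 7), cursors c1@7 c2@7 c3@7, authorship ....123
After op 6 (insert('t')): buffer="dseqwwwttt" (len 10), cursors c1@10 c2@10 c3@10, authorship ....123123
After op 7 (delete): buffer="dseqwww" (len 7), cursors c1@7 c2@7 c3@7, authorship ....123
After op 8 (move_left): buffer="dseqwww" (len 7), cursors c1@6 c2@6 c3@6, authorship ....123

Answer: dseqwww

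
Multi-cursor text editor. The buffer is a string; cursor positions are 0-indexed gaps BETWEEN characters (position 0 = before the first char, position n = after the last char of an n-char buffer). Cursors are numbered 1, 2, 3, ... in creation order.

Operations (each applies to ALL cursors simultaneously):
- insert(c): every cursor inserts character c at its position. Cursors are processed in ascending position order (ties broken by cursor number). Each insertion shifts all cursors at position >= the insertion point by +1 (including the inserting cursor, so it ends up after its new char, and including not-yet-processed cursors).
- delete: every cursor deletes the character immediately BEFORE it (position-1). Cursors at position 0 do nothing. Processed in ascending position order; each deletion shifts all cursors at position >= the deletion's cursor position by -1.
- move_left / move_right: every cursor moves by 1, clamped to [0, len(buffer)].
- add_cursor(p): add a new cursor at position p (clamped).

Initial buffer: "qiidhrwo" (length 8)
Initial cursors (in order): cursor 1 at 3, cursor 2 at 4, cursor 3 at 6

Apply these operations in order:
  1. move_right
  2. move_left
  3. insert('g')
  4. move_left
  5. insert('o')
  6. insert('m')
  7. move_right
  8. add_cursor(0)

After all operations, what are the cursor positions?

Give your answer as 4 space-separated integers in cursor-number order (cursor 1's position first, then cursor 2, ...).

After op 1 (move_right): buffer="qiidhrwo" (len 8), cursors c1@4 c2@5 c3@7, authorship ........
After op 2 (move_left): buffer="qiidhrwo" (len 8), cursors c1@3 c2@4 c3@6, authorship ........
After op 3 (insert('g')): buffer="qiigdghrgwo" (len 11), cursors c1@4 c2@6 c3@9, authorship ...1.2..3..
After op 4 (move_left): buffer="qiigdghrgwo" (len 11), cursors c1@3 c2@5 c3@8, authorship ...1.2..3..
After op 5 (insert('o')): buffer="qiiogdoghrogwo" (len 14), cursors c1@4 c2@7 c3@11, authorship ...11.22..33..
After op 6 (insert('m')): buffer="qiiomgdomghromgwo" (len 17), cursors c1@5 c2@9 c3@14, authorship ...111.222..333..
After op 7 (move_right): buffer="qiiomgdomghromgwo" (len 17), cursors c1@6 c2@10 c3@15, authorship ...111.222..333..
After op 8 (add_cursor(0)): buffer="qiiomgdomghromgwo" (len 17), cursors c4@0 c1@6 c2@10 c3@15, authorship ...111.222..333..

Answer: 6 10 15 0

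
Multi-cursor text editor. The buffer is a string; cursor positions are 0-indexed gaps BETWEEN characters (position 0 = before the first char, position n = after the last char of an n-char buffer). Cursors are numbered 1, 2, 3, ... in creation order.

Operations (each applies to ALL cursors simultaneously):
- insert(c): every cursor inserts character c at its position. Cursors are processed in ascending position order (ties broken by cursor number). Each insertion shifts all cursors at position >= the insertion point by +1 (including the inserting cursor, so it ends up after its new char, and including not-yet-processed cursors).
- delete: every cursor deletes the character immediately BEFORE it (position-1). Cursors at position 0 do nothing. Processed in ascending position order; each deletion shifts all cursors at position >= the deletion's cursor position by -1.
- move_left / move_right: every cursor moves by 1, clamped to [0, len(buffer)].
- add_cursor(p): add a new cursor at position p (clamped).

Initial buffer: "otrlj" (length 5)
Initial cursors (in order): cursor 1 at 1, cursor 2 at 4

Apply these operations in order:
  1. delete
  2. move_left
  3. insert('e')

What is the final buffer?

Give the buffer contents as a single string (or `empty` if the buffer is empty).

Answer: eterj

Derivation:
After op 1 (delete): buffer="trj" (len 3), cursors c1@0 c2@2, authorship ...
After op 2 (move_left): buffer="trj" (len 3), cursors c1@0 c2@1, authorship ...
After op 3 (insert('e')): buffer="eterj" (len 5), cursors c1@1 c2@3, authorship 1.2..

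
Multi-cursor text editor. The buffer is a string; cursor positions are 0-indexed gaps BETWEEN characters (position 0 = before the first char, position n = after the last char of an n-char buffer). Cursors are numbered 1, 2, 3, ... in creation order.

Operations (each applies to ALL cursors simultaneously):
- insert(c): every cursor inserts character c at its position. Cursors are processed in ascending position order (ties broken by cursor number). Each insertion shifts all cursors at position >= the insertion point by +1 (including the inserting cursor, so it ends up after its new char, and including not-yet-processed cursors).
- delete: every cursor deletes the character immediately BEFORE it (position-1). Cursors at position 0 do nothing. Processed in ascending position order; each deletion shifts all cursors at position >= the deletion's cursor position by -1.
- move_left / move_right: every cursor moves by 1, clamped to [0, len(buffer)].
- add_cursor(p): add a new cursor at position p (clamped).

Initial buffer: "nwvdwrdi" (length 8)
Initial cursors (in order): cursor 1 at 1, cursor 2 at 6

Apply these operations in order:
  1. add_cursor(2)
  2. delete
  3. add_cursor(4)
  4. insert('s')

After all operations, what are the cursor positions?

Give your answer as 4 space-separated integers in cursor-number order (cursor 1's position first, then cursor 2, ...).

Answer: 2 6 2 8

Derivation:
After op 1 (add_cursor(2)): buffer="nwvdwrdi" (len 8), cursors c1@1 c3@2 c2@6, authorship ........
After op 2 (delete): buffer="vdwdi" (len 5), cursors c1@0 c3@0 c2@3, authorship .....
After op 3 (add_cursor(4)): buffer="vdwdi" (len 5), cursors c1@0 c3@0 c2@3 c4@4, authorship .....
After op 4 (insert('s')): buffer="ssvdwsdsi" (len 9), cursors c1@2 c3@2 c2@6 c4@8, authorship 13...2.4.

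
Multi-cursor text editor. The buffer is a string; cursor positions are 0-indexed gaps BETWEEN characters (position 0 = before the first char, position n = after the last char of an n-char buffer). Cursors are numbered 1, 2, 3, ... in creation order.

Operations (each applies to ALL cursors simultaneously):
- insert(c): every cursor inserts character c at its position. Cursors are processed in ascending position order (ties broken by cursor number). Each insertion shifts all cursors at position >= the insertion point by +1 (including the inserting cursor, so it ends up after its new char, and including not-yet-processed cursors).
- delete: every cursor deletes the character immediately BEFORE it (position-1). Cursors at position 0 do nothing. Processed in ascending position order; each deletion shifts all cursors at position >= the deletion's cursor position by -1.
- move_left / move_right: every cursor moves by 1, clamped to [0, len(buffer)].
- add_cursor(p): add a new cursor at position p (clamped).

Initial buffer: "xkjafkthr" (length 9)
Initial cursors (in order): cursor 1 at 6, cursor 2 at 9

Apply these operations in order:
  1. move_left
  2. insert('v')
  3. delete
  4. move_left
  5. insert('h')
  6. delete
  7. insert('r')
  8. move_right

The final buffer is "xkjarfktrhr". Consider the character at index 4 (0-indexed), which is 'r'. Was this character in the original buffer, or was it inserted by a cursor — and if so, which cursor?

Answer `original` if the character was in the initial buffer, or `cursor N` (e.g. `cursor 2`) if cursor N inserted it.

After op 1 (move_left): buffer="xkjafkthr" (len 9), cursors c1@5 c2@8, authorship .........
After op 2 (insert('v')): buffer="xkjafvkthvr" (len 11), cursors c1@6 c2@10, authorship .....1...2.
After op 3 (delete): buffer="xkjafkthr" (len 9), cursors c1@5 c2@8, authorship .........
After op 4 (move_left): buffer="xkjafkthr" (len 9), cursors c1@4 c2@7, authorship .........
After op 5 (insert('h')): buffer="xkjahfkthhr" (len 11), cursors c1@5 c2@9, authorship ....1...2..
After op 6 (delete): buffer="xkjafkthr" (len 9), cursors c1@4 c2@7, authorship .........
After op 7 (insert('r')): buffer="xkjarfktrhr" (len 11), cursors c1@5 c2@9, authorship ....1...2..
After op 8 (move_right): buffer="xkjarfktrhr" (len 11), cursors c1@6 c2@10, authorship ....1...2..
Authorship (.=original, N=cursor N): . . . . 1 . . . 2 . .
Index 4: author = 1

Answer: cursor 1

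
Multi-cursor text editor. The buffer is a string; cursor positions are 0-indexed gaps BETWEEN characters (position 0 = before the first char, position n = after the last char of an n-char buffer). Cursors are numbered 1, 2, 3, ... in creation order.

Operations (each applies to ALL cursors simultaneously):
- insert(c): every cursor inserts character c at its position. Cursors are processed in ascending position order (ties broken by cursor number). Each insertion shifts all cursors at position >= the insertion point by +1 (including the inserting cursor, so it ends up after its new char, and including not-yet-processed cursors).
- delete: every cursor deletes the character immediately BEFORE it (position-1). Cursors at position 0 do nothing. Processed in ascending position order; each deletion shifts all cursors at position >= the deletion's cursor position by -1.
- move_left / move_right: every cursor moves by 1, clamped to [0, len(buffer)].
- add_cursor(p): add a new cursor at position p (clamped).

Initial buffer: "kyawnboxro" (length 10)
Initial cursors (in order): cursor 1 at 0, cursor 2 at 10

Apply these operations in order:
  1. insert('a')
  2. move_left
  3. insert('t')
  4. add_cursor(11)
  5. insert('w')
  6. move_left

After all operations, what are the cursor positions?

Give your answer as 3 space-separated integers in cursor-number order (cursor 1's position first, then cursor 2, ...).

Answer: 1 15 12

Derivation:
After op 1 (insert('a')): buffer="akyawnboxroa" (len 12), cursors c1@1 c2@12, authorship 1..........2
After op 2 (move_left): buffer="akyawnboxroa" (len 12), cursors c1@0 c2@11, authorship 1..........2
After op 3 (insert('t')): buffer="takyawnboxrota" (len 14), cursors c1@1 c2@13, authorship 11..........22
After op 4 (add_cursor(11)): buffer="takyawnboxrota" (len 14), cursors c1@1 c3@11 c2@13, authorship 11..........22
After op 5 (insert('w')): buffer="twakyawnboxrwotwa" (len 17), cursors c1@2 c3@13 c2@16, authorship 111.........3.222
After op 6 (move_left): buffer="twakyawnboxrwotwa" (len 17), cursors c1@1 c3@12 c2@15, authorship 111.........3.222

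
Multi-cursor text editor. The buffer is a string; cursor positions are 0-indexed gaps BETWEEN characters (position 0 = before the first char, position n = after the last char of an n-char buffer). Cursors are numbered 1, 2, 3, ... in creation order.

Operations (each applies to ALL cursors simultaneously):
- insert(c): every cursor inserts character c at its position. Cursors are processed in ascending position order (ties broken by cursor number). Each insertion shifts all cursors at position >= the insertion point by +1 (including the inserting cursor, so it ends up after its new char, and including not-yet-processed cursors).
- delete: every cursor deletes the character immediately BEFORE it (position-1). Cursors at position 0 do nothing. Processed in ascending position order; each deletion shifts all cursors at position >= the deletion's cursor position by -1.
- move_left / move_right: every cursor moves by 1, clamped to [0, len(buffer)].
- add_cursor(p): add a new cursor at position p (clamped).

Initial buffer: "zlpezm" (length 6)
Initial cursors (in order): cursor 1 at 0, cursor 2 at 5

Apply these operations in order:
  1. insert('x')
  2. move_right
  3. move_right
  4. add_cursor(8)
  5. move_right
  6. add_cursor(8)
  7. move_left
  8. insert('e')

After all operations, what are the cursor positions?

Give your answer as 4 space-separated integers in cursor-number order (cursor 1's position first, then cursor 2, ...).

Answer: 4 11 11 11

Derivation:
After op 1 (insert('x')): buffer="xzlpezxm" (len 8), cursors c1@1 c2@7, authorship 1.....2.
After op 2 (move_right): buffer="xzlpezxm" (len 8), cursors c1@2 c2@8, authorship 1.....2.
After op 3 (move_right): buffer="xzlpezxm" (len 8), cursors c1@3 c2@8, authorship 1.....2.
After op 4 (add_cursor(8)): buffer="xzlpezxm" (len 8), cursors c1@3 c2@8 c3@8, authorship 1.....2.
After op 5 (move_right): buffer="xzlpezxm" (len 8), cursors c1@4 c2@8 c3@8, authorship 1.....2.
After op 6 (add_cursor(8)): buffer="xzlpezxm" (len 8), cursors c1@4 c2@8 c3@8 c4@8, authorship 1.....2.
After op 7 (move_left): buffer="xzlpezxm" (len 8), cursors c1@3 c2@7 c3@7 c4@7, authorship 1.....2.
After op 8 (insert('e')): buffer="xzlepezxeeem" (len 12), cursors c1@4 c2@11 c3@11 c4@11, authorship 1..1...2234.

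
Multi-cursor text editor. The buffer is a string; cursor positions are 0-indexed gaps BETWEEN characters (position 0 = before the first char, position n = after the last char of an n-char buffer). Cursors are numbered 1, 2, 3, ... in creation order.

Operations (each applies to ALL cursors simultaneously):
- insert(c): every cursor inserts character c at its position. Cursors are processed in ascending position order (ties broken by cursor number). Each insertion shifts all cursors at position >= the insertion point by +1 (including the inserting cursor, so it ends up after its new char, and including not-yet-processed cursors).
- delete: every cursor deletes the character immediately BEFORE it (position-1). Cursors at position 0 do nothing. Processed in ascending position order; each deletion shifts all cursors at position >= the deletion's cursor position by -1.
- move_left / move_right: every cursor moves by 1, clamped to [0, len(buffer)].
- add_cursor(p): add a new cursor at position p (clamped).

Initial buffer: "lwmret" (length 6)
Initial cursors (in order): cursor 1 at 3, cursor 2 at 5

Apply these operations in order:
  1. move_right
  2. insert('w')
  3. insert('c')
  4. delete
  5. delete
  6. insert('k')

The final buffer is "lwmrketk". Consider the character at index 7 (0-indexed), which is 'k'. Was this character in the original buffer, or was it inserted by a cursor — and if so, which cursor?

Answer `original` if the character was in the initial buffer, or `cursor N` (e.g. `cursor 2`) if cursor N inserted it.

Answer: cursor 2

Derivation:
After op 1 (move_right): buffer="lwmret" (len 6), cursors c1@4 c2@6, authorship ......
After op 2 (insert('w')): buffer="lwmrwetw" (len 8), cursors c1@5 c2@8, authorship ....1..2
After op 3 (insert('c')): buffer="lwmrwcetwc" (len 10), cursors c1@6 c2@10, authorship ....11..22
After op 4 (delete): buffer="lwmrwetw" (len 8), cursors c1@5 c2@8, authorship ....1..2
After op 5 (delete): buffer="lwmret" (len 6), cursors c1@4 c2@6, authorship ......
After op 6 (insert('k')): buffer="lwmrketk" (len 8), cursors c1@5 c2@8, authorship ....1..2
Authorship (.=original, N=cursor N): . . . . 1 . . 2
Index 7: author = 2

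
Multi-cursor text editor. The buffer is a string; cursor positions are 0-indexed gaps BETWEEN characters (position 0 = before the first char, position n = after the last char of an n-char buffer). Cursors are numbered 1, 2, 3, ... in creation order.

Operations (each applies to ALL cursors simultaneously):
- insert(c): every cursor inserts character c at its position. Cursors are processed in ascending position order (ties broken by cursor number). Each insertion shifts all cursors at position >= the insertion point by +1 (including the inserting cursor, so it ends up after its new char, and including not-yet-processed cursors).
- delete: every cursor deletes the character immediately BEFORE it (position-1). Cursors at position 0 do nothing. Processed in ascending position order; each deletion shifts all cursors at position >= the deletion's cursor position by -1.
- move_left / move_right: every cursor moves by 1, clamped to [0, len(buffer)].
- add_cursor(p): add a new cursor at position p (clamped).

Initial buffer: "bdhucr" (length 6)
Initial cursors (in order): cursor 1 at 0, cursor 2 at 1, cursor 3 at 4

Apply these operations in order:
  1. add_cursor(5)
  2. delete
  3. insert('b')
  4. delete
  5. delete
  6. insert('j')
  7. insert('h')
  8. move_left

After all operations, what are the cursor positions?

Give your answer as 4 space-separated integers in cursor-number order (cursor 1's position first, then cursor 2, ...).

Answer: 7 7 7 7

Derivation:
After op 1 (add_cursor(5)): buffer="bdhucr" (len 6), cursors c1@0 c2@1 c3@4 c4@5, authorship ......
After op 2 (delete): buffer="dhr" (len 3), cursors c1@0 c2@0 c3@2 c4@2, authorship ...
After op 3 (insert('b')): buffer="bbdhbbr" (len 7), cursors c1@2 c2@2 c3@6 c4@6, authorship 12..34.
After op 4 (delete): buffer="dhr" (len 3), cursors c1@0 c2@0 c3@2 c4@2, authorship ...
After op 5 (delete): buffer="r" (len 1), cursors c1@0 c2@0 c3@0 c4@0, authorship .
After op 6 (insert('j')): buffer="jjjjr" (len 5), cursors c1@4 c2@4 c3@4 c4@4, authorship 1234.
After op 7 (insert('h')): buffer="jjjjhhhhr" (len 9), cursors c1@8 c2@8 c3@8 c4@8, authorship 12341234.
After op 8 (move_left): buffer="jjjjhhhhr" (len 9), cursors c1@7 c2@7 c3@7 c4@7, authorship 12341234.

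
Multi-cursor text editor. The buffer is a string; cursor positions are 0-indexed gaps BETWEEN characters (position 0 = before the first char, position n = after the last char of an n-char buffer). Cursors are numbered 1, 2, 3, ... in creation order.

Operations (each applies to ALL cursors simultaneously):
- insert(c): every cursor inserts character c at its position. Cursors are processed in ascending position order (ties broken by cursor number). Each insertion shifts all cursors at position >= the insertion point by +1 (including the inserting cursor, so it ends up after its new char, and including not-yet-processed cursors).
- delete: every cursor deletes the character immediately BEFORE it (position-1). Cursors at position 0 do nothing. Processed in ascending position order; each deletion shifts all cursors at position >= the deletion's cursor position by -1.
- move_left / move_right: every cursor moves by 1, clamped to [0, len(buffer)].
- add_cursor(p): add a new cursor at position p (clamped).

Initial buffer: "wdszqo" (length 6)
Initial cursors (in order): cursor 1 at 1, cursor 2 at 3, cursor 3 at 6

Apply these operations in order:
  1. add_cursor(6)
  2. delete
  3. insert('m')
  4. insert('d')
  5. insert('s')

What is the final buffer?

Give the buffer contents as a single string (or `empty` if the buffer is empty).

Answer: mdsdmdszmmddss

Derivation:
After op 1 (add_cursor(6)): buffer="wdszqo" (len 6), cursors c1@1 c2@3 c3@6 c4@6, authorship ......
After op 2 (delete): buffer="dz" (len 2), cursors c1@0 c2@1 c3@2 c4@2, authorship ..
After op 3 (insert('m')): buffer="mdmzmm" (len 6), cursors c1@1 c2@3 c3@6 c4@6, authorship 1.2.34
After op 4 (insert('d')): buffer="mddmdzmmdd" (len 10), cursors c1@2 c2@5 c3@10 c4@10, authorship 11.22.3434
After op 5 (insert('s')): buffer="mdsdmdszmmddss" (len 14), cursors c1@3 c2@7 c3@14 c4@14, authorship 111.222.343434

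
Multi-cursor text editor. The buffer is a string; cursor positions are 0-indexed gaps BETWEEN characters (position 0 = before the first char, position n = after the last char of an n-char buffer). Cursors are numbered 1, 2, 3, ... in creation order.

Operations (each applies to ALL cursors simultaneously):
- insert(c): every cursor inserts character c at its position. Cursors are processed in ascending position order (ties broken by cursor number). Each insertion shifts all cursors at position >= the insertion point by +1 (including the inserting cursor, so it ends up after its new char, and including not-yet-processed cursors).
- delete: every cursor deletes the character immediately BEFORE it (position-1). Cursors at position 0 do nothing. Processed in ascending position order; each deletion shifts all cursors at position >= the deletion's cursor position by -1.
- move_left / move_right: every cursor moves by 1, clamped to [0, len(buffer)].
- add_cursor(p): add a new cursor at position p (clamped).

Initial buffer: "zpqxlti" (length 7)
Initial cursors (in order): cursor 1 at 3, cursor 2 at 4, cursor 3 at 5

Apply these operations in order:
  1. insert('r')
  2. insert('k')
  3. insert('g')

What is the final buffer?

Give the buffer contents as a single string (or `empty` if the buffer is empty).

Answer: zpqrkgxrkglrkgti

Derivation:
After op 1 (insert('r')): buffer="zpqrxrlrti" (len 10), cursors c1@4 c2@6 c3@8, authorship ...1.2.3..
After op 2 (insert('k')): buffer="zpqrkxrklrkti" (len 13), cursors c1@5 c2@8 c3@11, authorship ...11.22.33..
After op 3 (insert('g')): buffer="zpqrkgxrkglrkgti" (len 16), cursors c1@6 c2@10 c3@14, authorship ...111.222.333..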